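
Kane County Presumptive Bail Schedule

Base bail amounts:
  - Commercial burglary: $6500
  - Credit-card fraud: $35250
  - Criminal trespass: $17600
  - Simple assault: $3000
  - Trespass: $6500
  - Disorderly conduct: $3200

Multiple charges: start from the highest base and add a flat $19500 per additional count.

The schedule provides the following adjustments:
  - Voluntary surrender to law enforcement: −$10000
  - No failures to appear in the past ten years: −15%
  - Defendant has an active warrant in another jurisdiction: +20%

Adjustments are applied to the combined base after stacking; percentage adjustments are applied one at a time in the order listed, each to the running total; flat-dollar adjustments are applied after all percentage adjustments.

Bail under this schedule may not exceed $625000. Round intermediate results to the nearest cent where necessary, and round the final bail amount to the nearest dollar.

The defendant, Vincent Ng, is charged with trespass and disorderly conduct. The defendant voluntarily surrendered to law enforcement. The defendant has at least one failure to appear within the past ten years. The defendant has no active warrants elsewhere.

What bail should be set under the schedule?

Base amounts from the schedule: trespass $6500; disorderly conduct $3200.
Stacking rule: highest base plus $19500 per additional charge. Highest is trespass at $6500; 1 additional charge → +$19500. Combined base = $26000.
Voluntary surrender to law enforcement (−$10000 flat): $26000 − $10000 = $16000.
$16000 is within the $625000 maximum.

$16000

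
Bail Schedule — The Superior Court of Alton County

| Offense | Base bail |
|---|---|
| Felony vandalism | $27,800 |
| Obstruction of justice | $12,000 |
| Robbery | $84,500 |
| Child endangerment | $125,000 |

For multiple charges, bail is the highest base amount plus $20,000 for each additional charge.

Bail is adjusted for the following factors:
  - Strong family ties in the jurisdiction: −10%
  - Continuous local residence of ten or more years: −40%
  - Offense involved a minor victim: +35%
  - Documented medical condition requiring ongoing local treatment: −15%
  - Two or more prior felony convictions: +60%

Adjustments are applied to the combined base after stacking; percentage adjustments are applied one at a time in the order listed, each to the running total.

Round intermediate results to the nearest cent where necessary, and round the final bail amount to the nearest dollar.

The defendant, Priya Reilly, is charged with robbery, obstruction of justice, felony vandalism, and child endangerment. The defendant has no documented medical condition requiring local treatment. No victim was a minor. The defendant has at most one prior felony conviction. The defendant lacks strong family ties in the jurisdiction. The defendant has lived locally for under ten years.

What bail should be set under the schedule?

$185,000

Base amounts from the schedule: robbery $84,500; obstruction of justice $12,000; felony vandalism $27,800; child endangerment $125,000.
Stacking rule: highest base plus $20,000 per additional charge. Highest is child endangerment at $125,000; 3 additional charges → +$60,000. Combined base = $185,000.
No adjustment factors apply to this defendant.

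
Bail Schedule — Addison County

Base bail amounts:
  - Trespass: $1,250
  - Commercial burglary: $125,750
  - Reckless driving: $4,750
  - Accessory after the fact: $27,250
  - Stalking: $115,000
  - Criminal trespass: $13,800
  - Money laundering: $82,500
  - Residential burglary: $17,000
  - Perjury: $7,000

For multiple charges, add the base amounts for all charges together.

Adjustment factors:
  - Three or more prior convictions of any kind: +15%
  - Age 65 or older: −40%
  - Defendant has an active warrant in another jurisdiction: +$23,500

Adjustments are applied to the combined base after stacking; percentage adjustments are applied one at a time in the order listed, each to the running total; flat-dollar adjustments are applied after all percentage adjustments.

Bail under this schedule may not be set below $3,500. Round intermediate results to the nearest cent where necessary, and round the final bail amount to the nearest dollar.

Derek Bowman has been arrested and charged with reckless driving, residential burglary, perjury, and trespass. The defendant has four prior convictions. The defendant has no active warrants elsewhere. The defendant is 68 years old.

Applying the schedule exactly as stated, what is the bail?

$20,700

Base amounts from the schedule: reckless driving $4,750; residential burglary $17,000; perjury $7,000; trespass $1,250.
Stacking rule: sum of all bases. $4,750 + $17,000 + $7,000 + $1,250 = $30,000.
Three or more prior convictions of any kind (+15%): $30,000 × 1.15 = $34,500.
Age 65 or older (−40%): $34,500 × 0.6 = $20,700.
$20,700 is at or above the $3,500 minimum.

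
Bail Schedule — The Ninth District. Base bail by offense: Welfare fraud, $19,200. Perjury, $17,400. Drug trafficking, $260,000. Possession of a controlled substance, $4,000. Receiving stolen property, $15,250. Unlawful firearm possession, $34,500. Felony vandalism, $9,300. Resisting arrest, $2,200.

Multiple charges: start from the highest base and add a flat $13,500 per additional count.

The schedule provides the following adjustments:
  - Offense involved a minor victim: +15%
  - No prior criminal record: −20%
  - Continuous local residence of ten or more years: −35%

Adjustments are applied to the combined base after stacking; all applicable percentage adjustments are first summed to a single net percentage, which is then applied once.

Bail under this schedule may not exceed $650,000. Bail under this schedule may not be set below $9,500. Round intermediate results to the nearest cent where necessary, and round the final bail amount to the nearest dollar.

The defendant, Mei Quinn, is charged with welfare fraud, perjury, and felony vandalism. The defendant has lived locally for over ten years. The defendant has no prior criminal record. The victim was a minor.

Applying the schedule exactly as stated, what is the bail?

Base amounts from the schedule: welfare fraud $19,200; perjury $17,400; felony vandalism $9,300.
Stacking rule: highest base plus $13,500 per additional charge. Highest is welfare fraud at $19,200; 2 additional charges → +$27,000. Combined base = $46,200.
Net percentage adjustment: +15% −20% −35% = −40%. $46,200 × 0.6 = $27,720.
$27,720 is within the $650,000 maximum.
$27,720 is at or above the $9,500 minimum.

$27,720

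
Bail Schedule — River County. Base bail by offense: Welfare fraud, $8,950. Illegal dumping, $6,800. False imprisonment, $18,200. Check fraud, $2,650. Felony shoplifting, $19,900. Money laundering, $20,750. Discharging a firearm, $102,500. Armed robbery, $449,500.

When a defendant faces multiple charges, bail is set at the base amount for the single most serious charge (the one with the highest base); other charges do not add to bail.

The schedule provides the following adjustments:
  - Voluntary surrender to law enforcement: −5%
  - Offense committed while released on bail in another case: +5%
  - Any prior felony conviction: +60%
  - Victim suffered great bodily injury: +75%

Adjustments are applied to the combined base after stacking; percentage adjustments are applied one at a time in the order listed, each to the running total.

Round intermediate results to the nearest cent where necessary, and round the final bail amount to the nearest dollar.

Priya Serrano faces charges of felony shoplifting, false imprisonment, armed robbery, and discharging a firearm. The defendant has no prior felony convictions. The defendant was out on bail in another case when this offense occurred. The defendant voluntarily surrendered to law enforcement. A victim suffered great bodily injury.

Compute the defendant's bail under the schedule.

Base amounts from the schedule: felony shoplifting $19,900; false imprisonment $18,200; armed robbery $449,500; discharging a firearm $102,500.
Stacking rule: use the highest base only. Highest is armed robbery at $449,500. Combined base = $449,500.
Voluntary surrender to law enforcement (−5%): $449,500 × 0.95 = $427,025.
Offense committed while released on bail in another case (+5%): $427,025 × 1.05 = $448,376.25.
Victim suffered great bodily injury (+75%): $448,376.25 × 1.75 = $784,658.44.
Rounded to the nearest dollar: $784,658.

$784,658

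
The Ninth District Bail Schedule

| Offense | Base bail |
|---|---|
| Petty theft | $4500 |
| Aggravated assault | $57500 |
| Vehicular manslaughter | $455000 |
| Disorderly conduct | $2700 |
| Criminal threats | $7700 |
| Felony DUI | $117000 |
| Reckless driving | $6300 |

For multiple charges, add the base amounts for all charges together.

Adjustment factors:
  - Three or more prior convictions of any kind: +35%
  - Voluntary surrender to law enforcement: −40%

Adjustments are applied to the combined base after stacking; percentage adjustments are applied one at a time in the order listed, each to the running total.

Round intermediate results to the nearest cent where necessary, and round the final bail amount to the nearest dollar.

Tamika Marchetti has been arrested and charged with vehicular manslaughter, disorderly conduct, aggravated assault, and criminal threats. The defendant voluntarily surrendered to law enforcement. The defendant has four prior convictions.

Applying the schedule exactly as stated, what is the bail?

$423549

Base amounts from the schedule: vehicular manslaughter $455000; disorderly conduct $2700; aggravated assault $57500; criminal threats $7700.
Stacking rule: sum of all bases. $455000 + $2700 + $57500 + $7700 = $522900.
Three or more prior convictions of any kind (+35%): $522900 × 1.35 = $705915.
Voluntary surrender to law enforcement (−40%): $705915 × 0.6 = $423549.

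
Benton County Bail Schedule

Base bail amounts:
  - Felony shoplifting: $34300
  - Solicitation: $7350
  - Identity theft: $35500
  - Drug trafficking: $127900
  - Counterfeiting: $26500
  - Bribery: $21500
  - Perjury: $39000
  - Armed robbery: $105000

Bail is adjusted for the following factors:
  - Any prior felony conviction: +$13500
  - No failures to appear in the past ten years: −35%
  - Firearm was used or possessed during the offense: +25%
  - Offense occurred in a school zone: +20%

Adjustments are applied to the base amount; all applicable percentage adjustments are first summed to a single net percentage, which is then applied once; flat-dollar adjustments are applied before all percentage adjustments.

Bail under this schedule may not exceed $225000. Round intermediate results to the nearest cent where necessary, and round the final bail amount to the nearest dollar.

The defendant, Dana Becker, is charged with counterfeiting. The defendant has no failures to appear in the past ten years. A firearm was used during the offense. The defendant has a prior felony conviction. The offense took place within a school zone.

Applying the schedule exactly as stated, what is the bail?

Base amounts from the schedule: counterfeiting $26500.
Single charge. Combined base = $26500.
Any prior felony conviction (+$13500 flat): $26500 + $13500 = $40000.
Net percentage adjustment: −35% +25% +20% = +10%. $40000 × 1.1 = $44000.
$44000 is within the $225000 maximum.

$44000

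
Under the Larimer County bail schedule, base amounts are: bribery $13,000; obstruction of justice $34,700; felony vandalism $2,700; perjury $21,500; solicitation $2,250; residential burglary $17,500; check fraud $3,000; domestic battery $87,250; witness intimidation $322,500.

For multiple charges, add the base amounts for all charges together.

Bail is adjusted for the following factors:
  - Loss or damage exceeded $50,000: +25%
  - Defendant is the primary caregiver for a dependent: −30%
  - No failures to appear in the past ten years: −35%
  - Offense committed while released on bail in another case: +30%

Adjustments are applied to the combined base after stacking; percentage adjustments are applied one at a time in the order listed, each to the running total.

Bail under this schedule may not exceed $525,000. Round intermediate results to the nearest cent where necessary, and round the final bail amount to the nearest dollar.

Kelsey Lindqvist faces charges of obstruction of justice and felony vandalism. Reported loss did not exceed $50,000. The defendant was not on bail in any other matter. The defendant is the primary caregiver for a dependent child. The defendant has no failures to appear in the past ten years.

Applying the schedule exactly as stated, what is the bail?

$17,017

Base amounts from the schedule: obstruction of justice $34,700; felony vandalism $2,700.
Stacking rule: sum of all bases. $34,700 + $2,700 = $37,400.
Defendant is the primary caregiver for a dependent (−30%): $37,400 × 0.7 = $26,180.
No failures to appear in the past ten years (−35%): $26,180 × 0.65 = $17,017.
$17,017 is within the $525,000 maximum.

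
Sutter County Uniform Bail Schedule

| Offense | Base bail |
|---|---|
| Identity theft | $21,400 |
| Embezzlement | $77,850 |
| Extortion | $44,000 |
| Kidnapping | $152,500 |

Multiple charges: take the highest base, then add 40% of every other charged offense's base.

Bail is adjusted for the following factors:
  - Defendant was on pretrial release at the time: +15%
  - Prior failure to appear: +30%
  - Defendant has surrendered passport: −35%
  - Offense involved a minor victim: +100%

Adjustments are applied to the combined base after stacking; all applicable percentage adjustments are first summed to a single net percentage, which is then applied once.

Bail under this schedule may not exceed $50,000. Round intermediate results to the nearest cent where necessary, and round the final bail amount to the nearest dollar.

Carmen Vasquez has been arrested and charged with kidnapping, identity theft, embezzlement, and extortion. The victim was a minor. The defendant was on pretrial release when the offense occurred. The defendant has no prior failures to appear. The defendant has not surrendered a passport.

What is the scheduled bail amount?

Base amounts from the schedule: kidnapping $152,500; identity theft $21,400; embezzlement $77,850; extortion $44,000.
Stacking rule: highest base plus 40% of each additional charge. Highest is kidnapping at $152,500. Additional: $21,400 × 40% = $8,560; $77,850 × 40% = $31,140; $44,000 × 40% = $17,600. Combined base = $152,500 + $57,300 = $209,800.
Net percentage adjustment: +15% +100% = +115%. $209,800 × 2.15 = $451,070.
Result $451,070 exceeds the maximum of $50,000; bail is capped at $50,000.

$50,000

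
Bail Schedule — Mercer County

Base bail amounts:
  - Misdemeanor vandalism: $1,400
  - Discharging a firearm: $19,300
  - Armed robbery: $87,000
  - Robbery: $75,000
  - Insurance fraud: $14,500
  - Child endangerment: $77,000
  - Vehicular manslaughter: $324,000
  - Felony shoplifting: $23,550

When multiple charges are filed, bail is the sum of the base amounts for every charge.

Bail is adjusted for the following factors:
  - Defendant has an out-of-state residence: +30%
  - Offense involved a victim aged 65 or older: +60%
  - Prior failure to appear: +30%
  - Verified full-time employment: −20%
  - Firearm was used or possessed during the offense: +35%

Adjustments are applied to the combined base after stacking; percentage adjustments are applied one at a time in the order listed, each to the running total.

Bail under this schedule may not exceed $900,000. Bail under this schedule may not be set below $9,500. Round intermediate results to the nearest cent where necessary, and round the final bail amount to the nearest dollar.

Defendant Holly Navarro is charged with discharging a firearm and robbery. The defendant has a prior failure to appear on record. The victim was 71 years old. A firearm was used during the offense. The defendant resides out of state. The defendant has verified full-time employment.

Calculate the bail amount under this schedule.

Base amounts from the schedule: discharging a firearm $19,300; robbery $75,000.
Stacking rule: sum of all bases. $19,300 + $75,000 = $94,300.
Defendant has an out-of-state residence (+30%): $94,300 × 1.3 = $122,590.
Offense involved a victim aged 65 or older (+60%): $122,590 × 1.6 = $196,144.
Prior failure to appear (+30%): $196,144 × 1.3 = $254,987.20.
Verified full-time employment (−20%): $254,987.20 × 0.8 = $203,989.76.
Firearm was used or possessed during the offense (+35%): $203,989.76 × 1.35 = $275,386.18.
$275,386.18 is within the $900,000 maximum.
$275,386.18 is at or above the $9,500 minimum.
Rounded to the nearest dollar: $275,386.

$275,386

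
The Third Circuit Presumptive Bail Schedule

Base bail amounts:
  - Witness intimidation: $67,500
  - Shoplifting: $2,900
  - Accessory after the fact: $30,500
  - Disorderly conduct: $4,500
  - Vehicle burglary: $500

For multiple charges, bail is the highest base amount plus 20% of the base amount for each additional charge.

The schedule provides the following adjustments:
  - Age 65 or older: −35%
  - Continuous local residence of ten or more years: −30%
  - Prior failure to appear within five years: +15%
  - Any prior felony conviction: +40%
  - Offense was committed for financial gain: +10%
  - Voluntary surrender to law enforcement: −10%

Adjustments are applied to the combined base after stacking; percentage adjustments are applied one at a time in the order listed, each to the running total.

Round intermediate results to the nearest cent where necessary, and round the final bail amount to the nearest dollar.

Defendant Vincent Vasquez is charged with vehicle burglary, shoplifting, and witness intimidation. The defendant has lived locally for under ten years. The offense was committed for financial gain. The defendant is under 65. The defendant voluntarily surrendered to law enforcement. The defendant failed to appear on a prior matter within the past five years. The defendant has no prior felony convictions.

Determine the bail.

$77,623

Base amounts from the schedule: vehicle burglary $500; shoplifting $2,900; witness intimidation $67,500.
Stacking rule: highest base plus 20% of each additional charge. Highest is witness intimidation at $67,500. Additional: $500 × 20% = $100; $2,900 × 20% = $580. Combined base = $67,500 + $680 = $68,180.
Prior failure to appear within five years (+15%): $68,180 × 1.15 = $78,407.
Offense was committed for financial gain (+10%): $78,407 × 1.1 = $86,247.70.
Voluntary surrender to law enforcement (−10%): $86,247.70 × 0.9 = $77,622.93.
Rounded to the nearest dollar: $77,623.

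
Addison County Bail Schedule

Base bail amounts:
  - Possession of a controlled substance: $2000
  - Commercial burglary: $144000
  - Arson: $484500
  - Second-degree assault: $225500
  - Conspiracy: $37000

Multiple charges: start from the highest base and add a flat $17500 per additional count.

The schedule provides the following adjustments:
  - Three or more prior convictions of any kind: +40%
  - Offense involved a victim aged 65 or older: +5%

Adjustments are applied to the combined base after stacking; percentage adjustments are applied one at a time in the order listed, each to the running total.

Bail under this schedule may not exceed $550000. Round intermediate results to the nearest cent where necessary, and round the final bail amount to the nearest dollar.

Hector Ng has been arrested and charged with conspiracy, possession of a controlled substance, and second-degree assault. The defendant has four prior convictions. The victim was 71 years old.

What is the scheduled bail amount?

Base amounts from the schedule: conspiracy $37000; possession of a controlled substance $2000; second-degree assault $225500.
Stacking rule: highest base plus $17500 per additional charge. Highest is second-degree assault at $225500; 2 additional charges → +$35000. Combined base = $260500.
Three or more prior convictions of any kind (+40%): $260500 × 1.4 = $364700.
Offense involved a victim aged 65 or older (+5%): $364700 × 1.05 = $382935.
$382935 is within the $550000 maximum.

$382935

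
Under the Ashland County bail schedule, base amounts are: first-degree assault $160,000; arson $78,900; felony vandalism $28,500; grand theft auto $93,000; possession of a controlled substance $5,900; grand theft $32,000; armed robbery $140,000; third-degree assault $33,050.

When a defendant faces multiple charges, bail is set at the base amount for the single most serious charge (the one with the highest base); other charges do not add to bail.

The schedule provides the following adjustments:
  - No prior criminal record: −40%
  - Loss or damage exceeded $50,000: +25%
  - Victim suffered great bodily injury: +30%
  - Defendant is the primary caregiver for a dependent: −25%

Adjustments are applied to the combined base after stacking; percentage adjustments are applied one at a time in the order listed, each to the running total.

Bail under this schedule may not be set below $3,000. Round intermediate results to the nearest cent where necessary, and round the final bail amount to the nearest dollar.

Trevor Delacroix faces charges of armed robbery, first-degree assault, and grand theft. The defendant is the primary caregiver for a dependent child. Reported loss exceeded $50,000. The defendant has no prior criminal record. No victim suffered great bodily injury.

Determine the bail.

Base amounts from the schedule: armed robbery $140,000; first-degree assault $160,000; grand theft $32,000.
Stacking rule: use the highest base only. Highest is first-degree assault at $160,000. Combined base = $160,000.
No prior criminal record (−40%): $160,000 × 0.6 = $96,000.
Loss or damage exceeded $50,000 (+25%): $96,000 × 1.25 = $120,000.
Defendant is the primary caregiver for a dependent (−25%): $120,000 × 0.75 = $90,000.
$90,000 is at or above the $3,000 minimum.

$90,000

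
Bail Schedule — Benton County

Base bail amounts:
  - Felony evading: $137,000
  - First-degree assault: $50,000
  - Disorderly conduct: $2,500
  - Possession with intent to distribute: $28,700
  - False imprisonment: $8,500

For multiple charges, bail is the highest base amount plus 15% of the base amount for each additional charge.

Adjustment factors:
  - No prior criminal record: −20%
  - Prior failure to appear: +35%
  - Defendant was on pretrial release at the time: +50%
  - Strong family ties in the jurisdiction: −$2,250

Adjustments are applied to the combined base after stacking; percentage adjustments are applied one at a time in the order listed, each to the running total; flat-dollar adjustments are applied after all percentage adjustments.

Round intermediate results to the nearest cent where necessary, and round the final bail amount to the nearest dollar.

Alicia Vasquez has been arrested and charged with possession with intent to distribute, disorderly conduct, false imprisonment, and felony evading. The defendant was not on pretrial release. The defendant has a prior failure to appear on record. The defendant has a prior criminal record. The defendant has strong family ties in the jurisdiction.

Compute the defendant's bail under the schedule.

Base amounts from the schedule: possession with intent to distribute $28,700; disorderly conduct $2,500; false imprisonment $8,500; felony evading $137,000.
Stacking rule: highest base plus 15% of each additional charge. Highest is felony evading at $137,000. Additional: $28,700 × 15% = $4,305; $2,500 × 15% = $375; $8,500 × 15% = $1,275. Combined base = $137,000 + $5,955 = $142,955.
Prior failure to appear (+35%): $142,955 × 1.35 = $192,989.25.
Strong family ties in the jurisdiction (−$2,250 flat): $192,989.25 − $2,250 = $190,739.25.
Rounded to the nearest dollar: $190,739.

$190,739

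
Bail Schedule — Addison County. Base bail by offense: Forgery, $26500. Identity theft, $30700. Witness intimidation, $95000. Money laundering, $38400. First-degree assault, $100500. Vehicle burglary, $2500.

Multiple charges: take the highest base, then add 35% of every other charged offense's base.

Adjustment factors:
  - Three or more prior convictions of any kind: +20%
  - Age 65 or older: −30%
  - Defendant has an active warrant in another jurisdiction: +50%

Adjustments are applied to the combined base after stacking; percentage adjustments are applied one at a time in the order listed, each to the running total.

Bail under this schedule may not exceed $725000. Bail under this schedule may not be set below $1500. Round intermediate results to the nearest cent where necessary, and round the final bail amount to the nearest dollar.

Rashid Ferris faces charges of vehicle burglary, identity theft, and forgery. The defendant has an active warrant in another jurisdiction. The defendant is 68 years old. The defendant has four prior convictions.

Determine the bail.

Base amounts from the schedule: vehicle burglary $2500; identity theft $30700; forgery $26500.
Stacking rule: highest base plus 35% of each additional charge. Highest is identity theft at $30700. Additional: $2500 × 35% = $875; $26500 × 35% = $9275. Combined base = $30700 + $10150 = $40850.
Three or more prior convictions of any kind (+20%): $40850 × 1.2 = $49020.
Age 65 or older (−30%): $49020 × 0.7 = $34314.
Defendant has an active warrant in another jurisdiction (+50%): $34314 × 1.5 = $51471.
$51471 is within the $725000 maximum.
$51471 is at or above the $1500 minimum.

$51471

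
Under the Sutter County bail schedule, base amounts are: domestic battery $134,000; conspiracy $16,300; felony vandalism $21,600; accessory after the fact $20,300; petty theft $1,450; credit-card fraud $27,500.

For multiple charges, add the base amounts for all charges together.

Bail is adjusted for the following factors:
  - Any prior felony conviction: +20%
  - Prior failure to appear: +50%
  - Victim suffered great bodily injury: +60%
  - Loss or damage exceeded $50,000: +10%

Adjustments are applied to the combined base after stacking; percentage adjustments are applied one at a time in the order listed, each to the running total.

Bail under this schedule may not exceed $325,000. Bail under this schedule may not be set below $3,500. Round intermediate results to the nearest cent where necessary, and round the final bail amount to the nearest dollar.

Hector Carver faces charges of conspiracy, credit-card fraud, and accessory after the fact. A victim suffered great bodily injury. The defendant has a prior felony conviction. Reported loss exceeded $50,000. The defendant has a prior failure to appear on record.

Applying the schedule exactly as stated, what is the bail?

Base amounts from the schedule: conspiracy $16,300; credit-card fraud $27,500; accessory after the fact $20,300.
Stacking rule: sum of all bases. $16,300 + $27,500 + $20,300 = $64,100.
Any prior felony conviction (+20%): $64,100 × 1.2 = $76,920.
Prior failure to appear (+50%): $76,920 × 1.5 = $115,380.
Victim suffered great bodily injury (+60%): $115,380 × 1.6 = $184,608.
Loss or damage exceeded $50,000 (+10%): $184,608 × 1.1 = $203,068.80.
$203,068.80 is within the $325,000 maximum.
$203,068.80 is at or above the $3,500 minimum.
Rounded to the nearest dollar: $203,069.

$203,069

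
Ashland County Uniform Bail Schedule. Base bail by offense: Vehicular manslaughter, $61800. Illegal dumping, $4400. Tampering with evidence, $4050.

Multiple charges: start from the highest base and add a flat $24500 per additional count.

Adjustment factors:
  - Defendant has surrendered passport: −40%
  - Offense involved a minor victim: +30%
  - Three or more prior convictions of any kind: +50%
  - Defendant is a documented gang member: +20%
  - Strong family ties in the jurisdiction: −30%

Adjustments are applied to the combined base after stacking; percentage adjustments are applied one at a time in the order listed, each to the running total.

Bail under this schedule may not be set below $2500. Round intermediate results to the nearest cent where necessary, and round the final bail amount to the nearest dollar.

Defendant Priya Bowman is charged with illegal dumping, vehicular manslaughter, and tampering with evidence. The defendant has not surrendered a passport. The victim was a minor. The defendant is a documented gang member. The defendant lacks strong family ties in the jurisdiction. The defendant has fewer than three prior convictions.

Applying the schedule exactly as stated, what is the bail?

Base amounts from the schedule: illegal dumping $4400; vehicular manslaughter $61800; tampering with evidence $4050.
Stacking rule: highest base plus $24500 per additional charge. Highest is vehicular manslaughter at $61800; 2 additional charges → +$49000. Combined base = $110800.
Offense involved a minor victim (+30%): $110800 × 1.3 = $144040.
Defendant is a documented gang member (+20%): $144040 × 1.2 = $172848.
$172848 is at or above the $2500 minimum.

$172848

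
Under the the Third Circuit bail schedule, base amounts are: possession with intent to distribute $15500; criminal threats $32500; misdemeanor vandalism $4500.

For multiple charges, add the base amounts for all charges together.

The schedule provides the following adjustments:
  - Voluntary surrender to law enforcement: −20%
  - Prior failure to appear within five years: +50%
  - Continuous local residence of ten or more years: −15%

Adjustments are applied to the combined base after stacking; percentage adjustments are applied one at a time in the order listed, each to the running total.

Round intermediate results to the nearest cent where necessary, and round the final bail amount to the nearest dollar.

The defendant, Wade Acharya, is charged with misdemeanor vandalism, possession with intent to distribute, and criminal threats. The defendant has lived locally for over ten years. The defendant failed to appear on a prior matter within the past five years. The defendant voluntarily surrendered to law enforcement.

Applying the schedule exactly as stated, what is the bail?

$53550

Base amounts from the schedule: misdemeanor vandalism $4500; possession with intent to distribute $15500; criminal threats $32500.
Stacking rule: sum of all bases. $4500 + $15500 + $32500 = $52500.
Voluntary surrender to law enforcement (−20%): $52500 × 0.8 = $42000.
Prior failure to appear within five years (+50%): $42000 × 1.5 = $63000.
Continuous local residence of ten or more years (−15%): $63000 × 0.85 = $53550.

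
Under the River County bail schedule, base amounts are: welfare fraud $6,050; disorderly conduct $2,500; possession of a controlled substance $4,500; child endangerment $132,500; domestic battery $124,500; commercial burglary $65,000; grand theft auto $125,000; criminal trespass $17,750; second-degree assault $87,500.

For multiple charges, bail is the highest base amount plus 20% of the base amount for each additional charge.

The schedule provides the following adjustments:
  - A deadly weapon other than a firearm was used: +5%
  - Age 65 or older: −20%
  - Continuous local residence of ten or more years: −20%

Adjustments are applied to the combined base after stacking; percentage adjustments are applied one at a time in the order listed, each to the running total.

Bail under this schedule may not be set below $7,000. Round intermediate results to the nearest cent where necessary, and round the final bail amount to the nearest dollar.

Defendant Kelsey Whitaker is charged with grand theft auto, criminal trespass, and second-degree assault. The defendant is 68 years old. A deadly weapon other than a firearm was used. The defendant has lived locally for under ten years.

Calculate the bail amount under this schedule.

Base amounts from the schedule: grand theft auto $125,000; criminal trespass $17,750; second-degree assault $87,500.
Stacking rule: highest base plus 20% of each additional charge. Highest is grand theft auto at $125,000. Additional: $17,750 × 20% = $3,550; $87,500 × 20% = $17,500. Combined base = $125,000 + $21,050 = $146,050.
A deadly weapon other than a firearm was used (+5%): $146,050 × 1.05 = $153,352.50.
Age 65 or older (−20%): $153,352.50 × 0.8 = $122,682.
$122,682 is at or above the $7,000 minimum.

$122,682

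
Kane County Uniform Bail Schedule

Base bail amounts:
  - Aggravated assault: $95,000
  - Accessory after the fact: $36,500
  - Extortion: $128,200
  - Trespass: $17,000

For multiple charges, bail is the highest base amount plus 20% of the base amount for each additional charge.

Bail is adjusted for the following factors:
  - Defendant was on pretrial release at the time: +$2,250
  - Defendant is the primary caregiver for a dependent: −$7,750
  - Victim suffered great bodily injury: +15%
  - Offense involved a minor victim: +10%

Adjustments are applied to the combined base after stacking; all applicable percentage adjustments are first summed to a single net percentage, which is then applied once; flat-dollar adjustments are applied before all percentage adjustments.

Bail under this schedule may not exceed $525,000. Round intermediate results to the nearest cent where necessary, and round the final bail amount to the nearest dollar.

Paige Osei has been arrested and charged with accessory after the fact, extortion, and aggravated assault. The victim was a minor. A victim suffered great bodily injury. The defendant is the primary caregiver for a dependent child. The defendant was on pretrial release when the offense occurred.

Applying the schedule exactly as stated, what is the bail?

$186,250

Base amounts from the schedule: accessory after the fact $36,500; extortion $128,200; aggravated assault $95,000.
Stacking rule: highest base plus 20% of each additional charge. Highest is extortion at $128,200. Additional: $36,500 × 20% = $7,300; $95,000 × 20% = $19,000. Combined base = $128,200 + $26,300 = $154,500.
Defendant was on pretrial release at the time (+$2,250 flat): $154,500 + $2,250 = $156,750.
Defendant is the primary caregiver for a dependent (−$7,750 flat): $156,750 − $7,750 = $149,000.
Net percentage adjustment: +15% +10% = +25%. $149,000 × 1.25 = $186,250.
$186,250 is within the $525,000 maximum.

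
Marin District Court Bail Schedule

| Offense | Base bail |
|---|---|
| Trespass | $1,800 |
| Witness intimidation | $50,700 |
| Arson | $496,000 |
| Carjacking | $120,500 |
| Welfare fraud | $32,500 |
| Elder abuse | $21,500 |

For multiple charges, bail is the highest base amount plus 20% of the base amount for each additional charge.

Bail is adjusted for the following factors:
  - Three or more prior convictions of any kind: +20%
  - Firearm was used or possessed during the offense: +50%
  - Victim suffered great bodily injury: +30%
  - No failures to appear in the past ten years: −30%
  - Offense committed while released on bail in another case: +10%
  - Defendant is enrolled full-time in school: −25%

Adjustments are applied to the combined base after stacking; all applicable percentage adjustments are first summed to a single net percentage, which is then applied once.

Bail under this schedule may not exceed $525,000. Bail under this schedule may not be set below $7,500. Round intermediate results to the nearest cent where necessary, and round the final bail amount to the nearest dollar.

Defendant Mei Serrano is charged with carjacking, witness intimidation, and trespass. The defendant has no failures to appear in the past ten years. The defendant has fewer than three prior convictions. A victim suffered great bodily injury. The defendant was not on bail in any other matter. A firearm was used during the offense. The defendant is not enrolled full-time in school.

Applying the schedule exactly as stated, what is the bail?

Base amounts from the schedule: carjacking $120,500; witness intimidation $50,700; trespass $1,800.
Stacking rule: highest base plus 20% of each additional charge. Highest is carjacking at $120,500. Additional: $50,700 × 20% = $10,140; $1,800 × 20% = $360. Combined base = $120,500 + $10,500 = $131,000.
Net percentage adjustment: +50% +30% −30% = +50%. $131,000 × 1.5 = $196,500.
$196,500 is within the $525,000 maximum.
$196,500 is at or above the $7,500 minimum.

$196,500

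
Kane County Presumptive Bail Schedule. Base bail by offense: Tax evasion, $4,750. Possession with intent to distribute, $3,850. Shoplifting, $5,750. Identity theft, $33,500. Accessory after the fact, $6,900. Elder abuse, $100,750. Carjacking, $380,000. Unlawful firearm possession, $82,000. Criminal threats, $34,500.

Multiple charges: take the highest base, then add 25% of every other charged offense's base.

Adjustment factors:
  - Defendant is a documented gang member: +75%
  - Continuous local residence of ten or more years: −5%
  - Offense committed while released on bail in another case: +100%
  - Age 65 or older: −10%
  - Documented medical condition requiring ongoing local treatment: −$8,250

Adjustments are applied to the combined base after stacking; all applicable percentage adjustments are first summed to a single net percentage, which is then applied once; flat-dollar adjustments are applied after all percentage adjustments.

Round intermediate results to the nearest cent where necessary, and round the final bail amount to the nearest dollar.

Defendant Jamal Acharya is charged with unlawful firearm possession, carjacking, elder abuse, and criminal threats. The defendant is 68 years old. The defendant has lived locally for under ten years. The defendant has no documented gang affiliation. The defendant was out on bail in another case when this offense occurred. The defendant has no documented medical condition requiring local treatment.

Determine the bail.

$825,194

Base amounts from the schedule: unlawful firearm possession $82,000; carjacking $380,000; elder abuse $100,750; criminal threats $34,500.
Stacking rule: highest base plus 25% of each additional charge. Highest is carjacking at $380,000. Additional: $82,000 × 25% = $20,500; $100,750 × 25% = $25,187.50; $34,500 × 25% = $8,625. Combined base = $380,000 + $54,312.50 = $434,312.50.
Net percentage adjustment: +100% −10% = +90%. $434,312.50 × 1.9 = $825,193.75.
Rounded to the nearest dollar: $825,194.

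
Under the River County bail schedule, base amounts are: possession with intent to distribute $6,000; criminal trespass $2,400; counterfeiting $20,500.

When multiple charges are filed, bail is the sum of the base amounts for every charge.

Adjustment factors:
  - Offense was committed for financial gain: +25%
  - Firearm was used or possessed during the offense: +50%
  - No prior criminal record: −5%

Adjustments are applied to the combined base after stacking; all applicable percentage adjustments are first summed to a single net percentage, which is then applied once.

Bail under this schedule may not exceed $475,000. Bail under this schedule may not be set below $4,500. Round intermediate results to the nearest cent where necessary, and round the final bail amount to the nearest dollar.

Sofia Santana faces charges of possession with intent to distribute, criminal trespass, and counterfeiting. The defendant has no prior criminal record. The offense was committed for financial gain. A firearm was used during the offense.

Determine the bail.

$49,130

Base amounts from the schedule: possession with intent to distribute $6,000; criminal trespass $2,400; counterfeiting $20,500.
Stacking rule: sum of all bases. $6,000 + $2,400 + $20,500 = $28,900.
Net percentage adjustment: +25% +50% −5% = +70%. $28,900 × 1.7 = $49,130.
$49,130 is within the $475,000 maximum.
$49,130 is at or above the $4,500 minimum.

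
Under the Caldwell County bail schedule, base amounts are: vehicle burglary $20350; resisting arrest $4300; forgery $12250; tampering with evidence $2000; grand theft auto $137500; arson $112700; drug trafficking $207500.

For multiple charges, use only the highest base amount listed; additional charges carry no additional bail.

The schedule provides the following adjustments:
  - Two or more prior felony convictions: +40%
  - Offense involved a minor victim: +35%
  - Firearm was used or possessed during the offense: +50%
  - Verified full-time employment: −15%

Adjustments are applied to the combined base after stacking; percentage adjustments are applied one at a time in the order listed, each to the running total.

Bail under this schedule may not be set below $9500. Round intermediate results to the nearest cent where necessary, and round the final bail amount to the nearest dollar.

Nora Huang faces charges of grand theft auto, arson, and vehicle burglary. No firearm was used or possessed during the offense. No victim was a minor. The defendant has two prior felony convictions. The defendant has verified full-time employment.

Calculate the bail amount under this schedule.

$163625

Base amounts from the schedule: grand theft auto $137500; arson $112700; vehicle burglary $20350.
Stacking rule: use the highest base only. Highest is grand theft auto at $137500. Combined base = $137500.
Two or more prior felony convictions (+40%): $137500 × 1.4 = $192500.
Verified full-time employment (−15%): $192500 × 0.85 = $163625.
$163625 is at or above the $9500 minimum.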